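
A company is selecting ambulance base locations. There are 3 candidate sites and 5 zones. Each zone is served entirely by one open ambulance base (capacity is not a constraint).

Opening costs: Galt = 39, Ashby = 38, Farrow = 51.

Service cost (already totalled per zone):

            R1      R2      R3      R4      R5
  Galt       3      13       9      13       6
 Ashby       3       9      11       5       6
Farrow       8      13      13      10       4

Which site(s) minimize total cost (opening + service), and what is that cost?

Open Ashby only; minimum total cost 72.

For any fixed open set, each zone goes to its cheapest open site; total = fixed + service.
{Ashby}: R1→Ashby 3, R2→Ashby 9, R3→Ashby 11, R4→Ashby 5, R5→Ashby 6. Service 34; fixed 38; total 72.
{Galt}: service 44 + fixed 39 = 83
{Farrow}: R1→Farrow 8, R2→Farrow 13, R3→Farrow 13, R4→Farrow 10, R5→Farrow 4. Service 48; fixed 51; total 99.
{Galt, Ashby, Farrow}: service 30 + fixed 128 = 158
No other subset beats 72.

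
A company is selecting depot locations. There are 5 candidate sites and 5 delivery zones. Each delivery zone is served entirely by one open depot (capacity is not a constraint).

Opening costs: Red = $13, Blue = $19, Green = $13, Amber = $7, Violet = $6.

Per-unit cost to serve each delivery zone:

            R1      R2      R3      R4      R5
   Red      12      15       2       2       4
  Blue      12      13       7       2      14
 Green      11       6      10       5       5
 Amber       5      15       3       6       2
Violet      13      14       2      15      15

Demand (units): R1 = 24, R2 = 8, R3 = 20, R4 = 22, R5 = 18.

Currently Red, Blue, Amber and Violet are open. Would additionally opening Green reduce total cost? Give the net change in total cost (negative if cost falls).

Current service cost with {Red, Blue, Amber, Violet}: 344.
Adding Green: each delivery zone re-picks its cheapest; new service cost 288, saving 56.
Extra fixed cost: 13. Net change = 13 − 56 = -43.
(Totals: 389 → 346.)

Yes — net change −43 (cost falls by 43).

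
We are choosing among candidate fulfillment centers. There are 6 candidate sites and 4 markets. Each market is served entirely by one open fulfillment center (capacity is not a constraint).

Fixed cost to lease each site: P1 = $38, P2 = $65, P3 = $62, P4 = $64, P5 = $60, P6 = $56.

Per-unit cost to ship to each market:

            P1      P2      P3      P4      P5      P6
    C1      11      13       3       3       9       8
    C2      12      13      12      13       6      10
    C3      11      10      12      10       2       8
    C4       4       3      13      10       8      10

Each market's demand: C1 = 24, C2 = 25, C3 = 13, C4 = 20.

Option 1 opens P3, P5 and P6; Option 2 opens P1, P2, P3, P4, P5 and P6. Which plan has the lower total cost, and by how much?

Option 1 is cheaper by 67.

Option 1: {P3, P5, P6}: C1→P3 3·24=72, C2→P5 6·25=150, C3→P5 2·13=26, C4→P5 8·20=160. Service 408; fixed 178; total 586.
Option 2: {P1, P2, P3, P4, P5, P6}: C1→P3 3·24=72, C2→P5 6·25=150, C3→P5 2·13=26, C4→P2 3·20=60. Service 308; fixed 345; total 653.
Difference: |586 − 653| = 67.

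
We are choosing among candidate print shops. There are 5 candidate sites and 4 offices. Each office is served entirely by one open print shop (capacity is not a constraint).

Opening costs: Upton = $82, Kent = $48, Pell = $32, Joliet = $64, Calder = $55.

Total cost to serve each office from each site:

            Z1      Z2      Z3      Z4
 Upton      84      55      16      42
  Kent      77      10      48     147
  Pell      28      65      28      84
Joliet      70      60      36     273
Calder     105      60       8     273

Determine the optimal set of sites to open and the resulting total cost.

For any fixed open set, each office goes to its cheapest open site; total = fixed + service.
{Kent, Pell}: Z1→Pell 28, Z2→Kent 10, Z3→Pell 28, Z4→Pell 84. Service 150; fixed 80; total 230.
{Pell}: Z1→Pell 28, Z2→Pell 65, Z3→Pell 28, Z4→Pell 84. Service 205; fixed 32; total 237.
{Upton, Pell}: Z1→Pell 28, Z2→Upton 55, Z3→Upton 16, Z4→Upton 42. Service 141; fixed 114; total 255.
{Upton, Kent, Pell, Joliet, Calder}: service 88 + fixed 281 = 369
No other subset beats 230.

Open Kent and Pell; minimum total cost 230.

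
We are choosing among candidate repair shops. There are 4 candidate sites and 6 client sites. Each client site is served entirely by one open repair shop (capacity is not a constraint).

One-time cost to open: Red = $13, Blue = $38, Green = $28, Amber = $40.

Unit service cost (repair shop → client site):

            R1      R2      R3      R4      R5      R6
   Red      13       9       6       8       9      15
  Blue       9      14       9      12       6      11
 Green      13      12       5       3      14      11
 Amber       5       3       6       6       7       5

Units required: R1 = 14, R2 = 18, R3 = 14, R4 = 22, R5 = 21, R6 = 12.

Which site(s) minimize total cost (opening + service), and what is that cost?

Open Green and Amber; minimum total cost 535.

For any fixed open set, each client site goes to its cheapest open site; total = fixed + service.
{Green, Amber}: R1→Amber 5·14=70, R2→Amber 3·18=54, R3→Green 5·14=70, R4→Green 3·22=66, R5→Amber 7·21=147, R6→Amber 5·12=60. Service 467; fixed 68; total 535.
{Red, Green, Amber}: service 467 + fixed 81 = 548
{Blue, Green, Amber}: R1→Amber 5·14=70, R2→Amber 3·18=54, R3→Green 5·14=70, R4→Green 3·22=66, R5→Blue 6·21=126, R6→Amber 5·12=60. Service 446; fixed 106; total 552.
{Red, Blue, Green, Amber}: service 446 + fixed 119 = 565
No other subset beats 535.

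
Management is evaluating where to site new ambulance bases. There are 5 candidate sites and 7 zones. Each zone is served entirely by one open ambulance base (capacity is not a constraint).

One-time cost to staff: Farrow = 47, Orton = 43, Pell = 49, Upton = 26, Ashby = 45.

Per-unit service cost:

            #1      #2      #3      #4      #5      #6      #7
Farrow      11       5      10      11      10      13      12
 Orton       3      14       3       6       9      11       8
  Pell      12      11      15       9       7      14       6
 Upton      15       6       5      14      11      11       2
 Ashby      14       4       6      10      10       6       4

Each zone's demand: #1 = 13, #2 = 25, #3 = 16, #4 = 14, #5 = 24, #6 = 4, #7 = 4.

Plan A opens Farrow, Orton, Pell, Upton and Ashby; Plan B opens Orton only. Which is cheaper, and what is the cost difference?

Plan A: {Farrow, Orton, Pell, Upton, Ashby}: #1→Orton 3·13=39, #2→Ashby 4·25=100, #3→Orton 3·16=48, #4→Orton 6·14=84, #5→Pell 7·24=168, #6→Ashby 6·4=24, #7→Upton 2·4=8. Service 471; fixed 210; total 681.
Plan B: {Orton}: #1→Orton 3·13=39, #2→Orton 14·25=350, #3→Orton 3·16=48, #4→Orton 6·14=84, #5→Orton 9·24=216, #6→Orton 11·4=44, #7→Orton 8·4=32. Service 813; fixed 43; total 856.
Difference: |681 − 856| = 175.

Plan A is cheaper by 175.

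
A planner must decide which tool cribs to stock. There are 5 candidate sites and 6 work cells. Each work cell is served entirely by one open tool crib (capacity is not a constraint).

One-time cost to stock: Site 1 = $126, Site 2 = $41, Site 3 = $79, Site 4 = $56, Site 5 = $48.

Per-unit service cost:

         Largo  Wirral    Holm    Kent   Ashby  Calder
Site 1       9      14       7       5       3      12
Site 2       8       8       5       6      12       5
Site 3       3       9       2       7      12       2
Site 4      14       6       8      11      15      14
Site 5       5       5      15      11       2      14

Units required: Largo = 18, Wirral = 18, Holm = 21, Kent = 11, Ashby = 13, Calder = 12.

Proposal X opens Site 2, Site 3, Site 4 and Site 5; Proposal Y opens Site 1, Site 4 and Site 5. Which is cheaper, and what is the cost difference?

Proposal X is cheaper by 256.

Proposal X: {Site 2, Site 3, Site 4, Site 5}: Largo→Site 3 3·18=54, Wirral→Site 5 5·18=90, Holm→Site 3 2·21=42, Kent→Site 2 6·11=66, Ashby→Site 5 2·13=26, Calder→Site 3 2·12=24. Service 302; fixed 224; total 526.
Proposal Y: {Site 1, Site 4, Site 5}: Largo→Site 5 5·18=90, Wirral→Site 5 5·18=90, Holm→Site 1 7·21=147, Kent→Site 1 5·11=55, Ashby→Site 5 2·13=26, Calder→Site 1 12·12=144. Service 552; fixed 230; total 782.
Difference: |526 − 782| = 256.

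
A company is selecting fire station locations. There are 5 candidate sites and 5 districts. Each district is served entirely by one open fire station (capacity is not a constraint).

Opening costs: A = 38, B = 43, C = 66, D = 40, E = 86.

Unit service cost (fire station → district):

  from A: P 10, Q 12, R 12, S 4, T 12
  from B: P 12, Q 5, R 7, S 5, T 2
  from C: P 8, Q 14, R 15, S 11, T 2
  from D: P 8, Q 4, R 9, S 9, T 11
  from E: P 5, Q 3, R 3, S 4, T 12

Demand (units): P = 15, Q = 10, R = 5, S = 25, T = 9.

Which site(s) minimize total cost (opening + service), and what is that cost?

For any fixed open set, each district goes to its cheapest open site; total = fixed + service.
{B, E}: P→E 5·15=75, Q→E 3·10=30, R→E 3·5=15, S→E 4·25=100, T→B 2·9=18. Service 238; fixed 129; total 367.
{C, E}: service 238 + fixed 152 = 390
{A, B, E}: service 238 + fixed 167 = 405
{A, B, C, D, E}: service 238 + fixed 273 = 511
No other subset beats 367.

Open B and E; minimum total cost 367.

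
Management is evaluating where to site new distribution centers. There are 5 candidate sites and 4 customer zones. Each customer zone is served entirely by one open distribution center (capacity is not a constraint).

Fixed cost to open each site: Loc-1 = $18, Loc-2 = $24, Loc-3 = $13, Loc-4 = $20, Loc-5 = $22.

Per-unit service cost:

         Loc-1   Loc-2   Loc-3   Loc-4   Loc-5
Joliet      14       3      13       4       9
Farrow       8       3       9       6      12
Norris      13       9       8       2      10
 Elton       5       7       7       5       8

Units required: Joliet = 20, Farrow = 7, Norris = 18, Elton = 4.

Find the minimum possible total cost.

For any fixed open set, each customer zone goes to its cheapest open site; total = fixed + service.
{Loc-2, Loc-4}: Joliet→Loc-2 3·20=60, Farrow→Loc-2 3·7=21, Norris→Loc-4 2·18=36, Elton→Loc-4 5·4=20. Service 137; fixed 44; total 181.
{Loc-2, Loc-3, Loc-4}: service 137 + fixed 57 = 194
{Loc-4}: service 178 + fixed 20 = 198
{Loc-1, Loc-2, Loc-3, Loc-4, Loc-5}: service 137 + fixed 97 = 234
No other subset beats 181.

Minimum total cost: 181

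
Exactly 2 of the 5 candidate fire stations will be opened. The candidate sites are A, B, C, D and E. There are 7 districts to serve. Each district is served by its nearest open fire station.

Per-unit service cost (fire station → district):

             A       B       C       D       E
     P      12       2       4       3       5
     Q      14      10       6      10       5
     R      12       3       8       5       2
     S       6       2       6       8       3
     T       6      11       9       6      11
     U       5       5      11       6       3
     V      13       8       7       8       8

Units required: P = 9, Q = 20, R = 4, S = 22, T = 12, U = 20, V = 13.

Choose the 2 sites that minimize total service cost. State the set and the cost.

With exactly 2 open, each district uses its cheapest among the chosen.
{D, E}: P→D 3·9=27, Q→E 5·20=100, R→E 2·4=8, S→E 3·22=66, T→D 6·12=72, U→E 3·20=60, V→D 8·13=104. Service cost 437.
{A, E}: service cost 455
{B, E}: service cost 466
Among all 10 size-2 choices, {D, E} is lowest.

Choose D and E; total service cost 437.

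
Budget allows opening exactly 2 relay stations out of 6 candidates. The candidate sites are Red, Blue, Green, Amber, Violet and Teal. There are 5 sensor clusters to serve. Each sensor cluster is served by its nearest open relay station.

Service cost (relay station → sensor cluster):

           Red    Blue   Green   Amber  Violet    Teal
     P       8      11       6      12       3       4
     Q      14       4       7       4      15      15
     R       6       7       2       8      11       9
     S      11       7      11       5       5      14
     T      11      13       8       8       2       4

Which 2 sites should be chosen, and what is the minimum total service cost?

Choose Green and Violet; total service cost 19.

With exactly 2 open, each sensor cluster uses its cheapest among the chosen.
{Green, Violet}: P→Violet 3, Q→Green 7, R→Green 2, S→Violet 5, T→Violet 2. Service cost 19.
{Blue, Violet}: service cost 21
{Amber, Violet}: service cost 22
Among all 15 size-2 choices, {Green, Violet} is lowest.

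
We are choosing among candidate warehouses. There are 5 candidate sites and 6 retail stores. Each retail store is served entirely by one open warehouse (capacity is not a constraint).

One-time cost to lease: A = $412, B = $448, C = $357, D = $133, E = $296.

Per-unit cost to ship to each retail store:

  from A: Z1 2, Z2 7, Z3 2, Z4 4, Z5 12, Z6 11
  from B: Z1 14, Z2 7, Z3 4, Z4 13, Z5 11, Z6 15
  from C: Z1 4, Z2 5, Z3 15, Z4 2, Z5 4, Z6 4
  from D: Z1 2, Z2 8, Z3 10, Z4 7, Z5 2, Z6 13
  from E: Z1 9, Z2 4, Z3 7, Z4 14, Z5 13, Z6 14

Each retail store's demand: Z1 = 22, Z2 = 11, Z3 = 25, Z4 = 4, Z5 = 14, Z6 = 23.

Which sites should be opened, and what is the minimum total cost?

For any fixed open set, each retail store goes to its cheapest open site; total = fixed + service.
{D}: Z1→D 2·22=44, Z2→D 8·11=88, Z3→D 10·25=250, Z4→D 7·4=28, Z5→D 2·14=28, Z6→D 13·23=299. Service 737; fixed 133; total 870.
{C, D}: service 477 + fixed 490 = 967
{A, D}: service 468 + fixed 545 = 1013
{A, B, C, D, E}: Z1→A 2·22=44, Z2→E 4·11=44, Z3→A 2·25=50, Z4→C 2·4=8, Z5→D 2·14=28, Z6→C 4·23=92. Service 266; fixed 1646; total 1912.
No other subset beats 870.

Open D only; minimum total cost 870.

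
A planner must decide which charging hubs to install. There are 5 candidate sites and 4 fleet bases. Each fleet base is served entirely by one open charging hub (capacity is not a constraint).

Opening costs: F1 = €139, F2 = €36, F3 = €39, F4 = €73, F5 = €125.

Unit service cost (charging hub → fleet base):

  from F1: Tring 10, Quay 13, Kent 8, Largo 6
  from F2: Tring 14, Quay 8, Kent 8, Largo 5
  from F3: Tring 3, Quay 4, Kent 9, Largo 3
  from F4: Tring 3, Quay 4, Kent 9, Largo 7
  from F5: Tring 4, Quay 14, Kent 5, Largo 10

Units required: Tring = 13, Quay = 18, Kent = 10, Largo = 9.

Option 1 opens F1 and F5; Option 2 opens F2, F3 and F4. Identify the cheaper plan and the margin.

Option 1: {F1, F5}: Tring→F5 4·13=52, Quay→F1 13·18=234, Kent→F5 5·10=50, Largo→F1 6·9=54. Service 390; fixed 264; total 654.
Option 2: {F2, F3, F4}: Tring→F3 3·13=39, Quay→F3 4·18=72, Kent→F2 8·10=80, Largo→F3 3·9=27. Service 218; fixed 148; total 366.
Difference: |654 − 366| = 288.

Option 2 is cheaper by 288.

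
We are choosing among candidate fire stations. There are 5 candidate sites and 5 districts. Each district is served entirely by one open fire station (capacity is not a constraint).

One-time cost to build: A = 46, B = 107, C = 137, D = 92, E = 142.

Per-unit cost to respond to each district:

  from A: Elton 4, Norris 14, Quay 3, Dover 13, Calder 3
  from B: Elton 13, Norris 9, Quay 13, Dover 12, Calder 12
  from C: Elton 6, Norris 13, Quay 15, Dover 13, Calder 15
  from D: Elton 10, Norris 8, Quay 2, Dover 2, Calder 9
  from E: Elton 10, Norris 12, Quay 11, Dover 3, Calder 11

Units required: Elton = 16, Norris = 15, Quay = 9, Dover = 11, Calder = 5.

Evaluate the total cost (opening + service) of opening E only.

Total cost: 669

Each district is assigned to its cheapest site among the open ones.
{E}: Elton→E 10·16=160, Norris→E 12·15=180, Quay→E 11·9=99, Dover→E 3·11=33, Calder→E 11·5=55. Service 527; fixed 142; total 669.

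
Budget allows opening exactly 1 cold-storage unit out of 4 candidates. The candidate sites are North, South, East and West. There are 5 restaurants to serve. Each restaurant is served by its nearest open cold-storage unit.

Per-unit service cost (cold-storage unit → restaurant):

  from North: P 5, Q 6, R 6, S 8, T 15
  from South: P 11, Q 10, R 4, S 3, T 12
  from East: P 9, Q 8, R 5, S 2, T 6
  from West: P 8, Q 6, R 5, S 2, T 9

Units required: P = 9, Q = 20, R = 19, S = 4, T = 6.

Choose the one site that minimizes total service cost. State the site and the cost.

Choose West only; total service cost 349.

With exactly 1 open, each restaurant uses its cheapest among the chosen.
{West}: P→West 8·9=72, Q→West 6·20=120, R→West 5·19=95, S→West 2·4=8, T→West 9·6=54. Service cost 349.
{East}: service cost 380
{North}: service cost 401
Among all 4 size-1 choices, {West} is lowest.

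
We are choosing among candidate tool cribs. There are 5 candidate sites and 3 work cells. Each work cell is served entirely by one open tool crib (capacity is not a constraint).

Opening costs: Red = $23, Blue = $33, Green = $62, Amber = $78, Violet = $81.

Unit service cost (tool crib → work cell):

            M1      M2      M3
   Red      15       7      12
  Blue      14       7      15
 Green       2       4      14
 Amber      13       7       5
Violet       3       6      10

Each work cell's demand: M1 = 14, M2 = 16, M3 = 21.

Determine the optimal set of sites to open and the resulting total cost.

For any fixed open set, each work cell goes to its cheapest open site; total = fixed + service.
{Green, Amber}: M1→Green 2·14=28, M2→Green 4·16=64, M3→Amber 5·21=105. Service 197; fixed 140; total 337.
{Red, Green, Amber}: M1→Green 2·14=28, M2→Green 4·16=64, M3→Amber 5·21=105. Service 197; fixed 163; total 360.
{Blue, Green, Amber}: service 197 + fixed 173 = 370
{Red, Blue, Green, Amber, Violet}: service 197 + fixed 277 = 474
No other subset beats 337.

Open Green and Amber; minimum total cost 337.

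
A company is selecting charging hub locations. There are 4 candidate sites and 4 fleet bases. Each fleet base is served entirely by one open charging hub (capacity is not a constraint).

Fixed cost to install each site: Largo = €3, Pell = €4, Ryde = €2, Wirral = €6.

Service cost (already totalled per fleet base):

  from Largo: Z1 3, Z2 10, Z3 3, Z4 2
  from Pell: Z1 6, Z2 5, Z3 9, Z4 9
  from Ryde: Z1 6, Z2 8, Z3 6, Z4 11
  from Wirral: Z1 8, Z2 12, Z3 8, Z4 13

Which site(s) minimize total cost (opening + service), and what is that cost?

Open Largo and Pell; minimum total cost 20.

For any fixed open set, each fleet base goes to its cheapest open site; total = fixed + service.
{Largo, Pell}: Z1→Largo 3, Z2→Pell 5, Z3→Largo 3, Z4→Largo 2. Service 13; fixed 7; total 20.
{Largo}: service 18 + fixed 3 = 21
{Largo, Ryde}: Z1→Largo 3, Z2→Ryde 8, Z3→Largo 3, Z4→Largo 2. Service 16; fixed 5; total 21.
{Largo, Pell, Ryde, Wirral}: service 13 + fixed 15 = 28
No other subset beats 20.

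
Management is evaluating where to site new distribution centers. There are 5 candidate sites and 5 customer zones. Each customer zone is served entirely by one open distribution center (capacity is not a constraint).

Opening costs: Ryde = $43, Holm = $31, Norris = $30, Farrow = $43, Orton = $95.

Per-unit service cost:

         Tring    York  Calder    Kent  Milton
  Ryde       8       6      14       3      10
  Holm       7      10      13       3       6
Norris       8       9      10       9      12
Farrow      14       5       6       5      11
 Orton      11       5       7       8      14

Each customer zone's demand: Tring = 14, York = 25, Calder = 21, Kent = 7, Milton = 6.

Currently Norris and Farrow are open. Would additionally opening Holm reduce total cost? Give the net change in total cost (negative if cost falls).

Current service cost with {Norris, Farrow}: 464.
Adding Holm: each customer zone re-picks its cheapest; new service cost 406, saving 58.
Extra fixed cost: 31. Net change = 31 − 58 = -27.
(Totals: 537 → 510.)

Yes — net change −27 (cost falls by 27).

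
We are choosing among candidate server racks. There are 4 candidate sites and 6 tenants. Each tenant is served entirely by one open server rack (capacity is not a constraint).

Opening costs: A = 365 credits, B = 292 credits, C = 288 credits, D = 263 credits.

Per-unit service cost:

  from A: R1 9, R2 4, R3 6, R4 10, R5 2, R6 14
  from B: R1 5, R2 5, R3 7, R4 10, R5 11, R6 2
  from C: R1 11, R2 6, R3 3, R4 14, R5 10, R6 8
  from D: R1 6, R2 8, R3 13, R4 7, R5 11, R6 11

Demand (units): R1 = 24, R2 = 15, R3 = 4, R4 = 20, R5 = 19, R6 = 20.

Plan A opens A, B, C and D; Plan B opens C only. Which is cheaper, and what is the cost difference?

Plan A: {A, B, C, D}: R1→B 5·24=120, R2→A 4·15=60, R3→C 3·4=12, R4→D 7·20=140, R5→A 2·19=38, R6→B 2·20=40. Service 410; fixed 1208; total 1618.
Plan B: {C}: R1→C 11·24=264, R2→C 6·15=90, R3→C 3·4=12, R4→C 14·20=280, R5→C 10·19=190, R6→C 8·20=160. Service 996; fixed 288; total 1284.
Difference: |1618 − 1284| = 334.

Plan B is cheaper by 334.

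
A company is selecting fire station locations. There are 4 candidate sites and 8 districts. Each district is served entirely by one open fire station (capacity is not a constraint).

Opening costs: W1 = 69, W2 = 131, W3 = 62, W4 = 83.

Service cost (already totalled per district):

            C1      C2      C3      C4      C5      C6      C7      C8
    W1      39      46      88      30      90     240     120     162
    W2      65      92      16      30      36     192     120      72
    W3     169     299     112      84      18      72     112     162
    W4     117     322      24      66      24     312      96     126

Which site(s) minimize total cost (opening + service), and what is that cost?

Open W1, W3 and W4; minimum total cost 665.

For any fixed open set, each district goes to its cheapest open site; total = fixed + service.
{W1, W3, W4}: C1→W1 39, C2→W1 46, C3→W4 24, C4→W1 30, C5→W3 18, C6→W3 72, C7→W4 96, C8→W4 126. Service 451; fixed 214; total 665.
{W1, W2, W3}: C1→W1 39, C2→W1 46, C3→W2 16, C4→W1 30, C5→W3 18, C6→W3 72, C7→W3 112, C8→W2 72. Service 405; fixed 262; total 667.
{W2, W3}: service 477 + fixed 193 = 670
{W1, W2, W3, W4}: C1→W1 39, C2→W1 46, C3→W2 16, C4→W1 30, C5→W3 18, C6→W3 72, C7→W4 96, C8→W2 72. Service 389; fixed 345; total 734.
(All 15 nonempty subsets were checked; W1, W3 and W4 is lowest.)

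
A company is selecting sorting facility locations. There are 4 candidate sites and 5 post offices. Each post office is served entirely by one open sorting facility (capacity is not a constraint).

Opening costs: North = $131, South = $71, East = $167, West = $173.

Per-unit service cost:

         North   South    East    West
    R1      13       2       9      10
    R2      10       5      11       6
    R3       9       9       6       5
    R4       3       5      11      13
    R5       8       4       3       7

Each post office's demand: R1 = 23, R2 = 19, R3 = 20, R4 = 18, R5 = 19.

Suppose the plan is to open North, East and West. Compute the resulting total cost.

Each post office is assigned to its cheapest site among the open ones.
{North, East, West}: R1→East 9·23=207, R2→West 6·19=114, R3→West 5·20=100, R4→North 3·18=54, R5→East 3·19=57. Service 532; fixed 471; total 1003.

Total cost: 1003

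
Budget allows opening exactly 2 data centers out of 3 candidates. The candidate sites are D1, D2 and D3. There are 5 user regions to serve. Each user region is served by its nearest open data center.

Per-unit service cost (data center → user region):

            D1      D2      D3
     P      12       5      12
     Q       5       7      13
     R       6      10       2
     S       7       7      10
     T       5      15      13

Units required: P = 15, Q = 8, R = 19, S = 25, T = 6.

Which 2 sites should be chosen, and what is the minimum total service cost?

With exactly 2 open, each user region uses its cheapest among the chosen.
{D2, D3}: P→D2 5·15=75, Q→D2 7·8=56, R→D3 2·19=38, S→D2 7·25=175, T→D3 13·6=78. Service cost 422.
{D1, D2}: service cost 434
{D1, D3}: service cost 463
Among all 3 size-2 choices, {D2, D3} is lowest.

Choose D2 and D3; total service cost 422.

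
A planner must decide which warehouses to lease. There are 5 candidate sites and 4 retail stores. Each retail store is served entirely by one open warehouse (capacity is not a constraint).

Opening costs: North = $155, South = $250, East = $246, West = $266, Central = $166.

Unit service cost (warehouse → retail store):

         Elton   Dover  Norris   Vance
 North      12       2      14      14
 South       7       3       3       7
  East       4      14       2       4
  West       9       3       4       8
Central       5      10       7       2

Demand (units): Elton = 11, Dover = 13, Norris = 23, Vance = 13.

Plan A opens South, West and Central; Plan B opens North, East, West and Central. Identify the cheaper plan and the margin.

Plan A is cheaper by 104.

Plan A: {South, West, Central}: Elton→Central 5·11=55, Dover→South 3·13=39, Norris→South 3·23=69, Vance→Central 2·13=26. Service 189; fixed 682; total 871.
Plan B: {North, East, West, Central}: Elton→East 4·11=44, Dover→North 2·13=26, Norris→East 2·23=46, Vance→Central 2·13=26. Service 142; fixed 833; total 975.
Difference: |871 − 975| = 104.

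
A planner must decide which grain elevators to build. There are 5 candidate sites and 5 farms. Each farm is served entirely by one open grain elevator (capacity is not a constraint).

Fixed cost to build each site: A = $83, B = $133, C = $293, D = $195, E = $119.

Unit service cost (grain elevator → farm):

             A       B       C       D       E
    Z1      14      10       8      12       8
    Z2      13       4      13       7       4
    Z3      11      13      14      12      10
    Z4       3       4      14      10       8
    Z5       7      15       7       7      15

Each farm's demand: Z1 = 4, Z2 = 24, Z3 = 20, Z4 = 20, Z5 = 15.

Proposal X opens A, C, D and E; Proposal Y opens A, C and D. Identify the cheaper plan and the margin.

Proposal Y is cheaper by 27.

Proposal X: {A, C, D, E}: Z1→C 8·4=32, Z2→E 4·24=96, Z3→E 10·20=200, Z4→A 3·20=60, Z5→A 7·15=105. Service 493; fixed 690; total 1183.
Proposal Y: {A, C, D}: Z1→C 8·4=32, Z2→D 7·24=168, Z3→A 11·20=220, Z4→A 3·20=60, Z5→A 7·15=105. Service 585; fixed 571; total 1156.
Difference: |1183 − 1156| = 27.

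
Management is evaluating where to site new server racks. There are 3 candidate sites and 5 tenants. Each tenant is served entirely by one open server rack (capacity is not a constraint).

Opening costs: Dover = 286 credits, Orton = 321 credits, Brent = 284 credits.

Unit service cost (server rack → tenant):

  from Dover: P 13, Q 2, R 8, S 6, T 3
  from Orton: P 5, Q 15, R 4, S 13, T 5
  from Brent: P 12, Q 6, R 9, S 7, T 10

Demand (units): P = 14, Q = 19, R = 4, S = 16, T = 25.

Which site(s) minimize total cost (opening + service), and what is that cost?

Open Dover only; minimum total cost 709.

For any fixed open set, each tenant goes to its cheapest open site; total = fixed + service.
{Dover}: P→Dover 13·14=182, Q→Dover 2·19=38, R→Dover 8·4=32, S→Dover 6·16=96, T→Dover 3·25=75. Service 423; fixed 286; total 709.
{Dover, Orton}: P→Orton 5·14=70, Q→Dover 2·19=38, R→Orton 4·4=16, S→Dover 6·16=96, T→Dover 3·25=75. Service 295; fixed 607; total 902.
{Brent}: service 680 + fixed 284 = 964
{Dover, Orton, Brent}: service 295 + fixed 891 = 1186
(All 7 nonempty subsets were checked; Dover only is lowest.)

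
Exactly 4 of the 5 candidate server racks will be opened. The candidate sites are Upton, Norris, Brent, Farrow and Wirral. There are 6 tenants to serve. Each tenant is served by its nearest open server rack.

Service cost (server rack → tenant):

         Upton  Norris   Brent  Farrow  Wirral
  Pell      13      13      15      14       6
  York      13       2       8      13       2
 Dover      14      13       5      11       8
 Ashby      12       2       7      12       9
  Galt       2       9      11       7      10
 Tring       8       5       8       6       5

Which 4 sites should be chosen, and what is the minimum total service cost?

Choose Upton, Norris, Brent and Wirral; total service cost 22.

With exactly 4 open, each tenant uses its cheapest among the chosen.
{Upton, Norris, Brent, Wirral}: Pell→Wirral 6, York→Norris 2, Dover→Brent 5, Ashby→Norris 2, Galt→Upton 2, Tring→Norris 5. Service cost 22.
{Upton, Norris, Farrow, Wirral}: service cost 25
{Upton, Brent, Farrow, Wirral}: service cost 27
Among all 5 size-4 choices, {Upton, Norris, Brent, Wirral} is lowest.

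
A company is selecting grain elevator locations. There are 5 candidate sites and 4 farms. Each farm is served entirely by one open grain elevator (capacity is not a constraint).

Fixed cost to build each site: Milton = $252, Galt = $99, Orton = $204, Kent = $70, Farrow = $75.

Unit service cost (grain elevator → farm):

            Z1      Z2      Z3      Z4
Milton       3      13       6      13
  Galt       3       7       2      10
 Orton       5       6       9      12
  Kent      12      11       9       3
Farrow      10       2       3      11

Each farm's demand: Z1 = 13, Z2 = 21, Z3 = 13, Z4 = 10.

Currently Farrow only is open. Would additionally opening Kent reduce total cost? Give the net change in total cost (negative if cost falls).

Yes — net change −10 (cost falls by 10).

Current service cost with {Farrow}: 321.
Adding Kent: each farm re-picks its cheapest; new service cost 241, saving 80.
Extra fixed cost: 70. Net change = 70 − 80 = -10.
(Totals: 396 → 386.)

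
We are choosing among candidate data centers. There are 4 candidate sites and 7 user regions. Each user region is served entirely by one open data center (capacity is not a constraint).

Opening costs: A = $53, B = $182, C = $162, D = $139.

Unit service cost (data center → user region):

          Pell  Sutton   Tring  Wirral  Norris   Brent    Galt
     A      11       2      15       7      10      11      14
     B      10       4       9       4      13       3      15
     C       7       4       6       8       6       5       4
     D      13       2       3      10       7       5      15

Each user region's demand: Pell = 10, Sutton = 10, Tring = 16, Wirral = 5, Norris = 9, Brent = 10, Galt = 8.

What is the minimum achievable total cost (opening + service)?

Minimum total cost: 544

For any fixed open set, each user region goes to its cheapest open site; total = fixed + service.
{C}: Pell→C 7·10=70, Sutton→C 4·10=40, Tring→C 6·16=96, Wirral→C 8·5=40, Norris→C 6·9=54, Brent→C 5·10=50, Galt→C 4·8=32. Service 382; fixed 162; total 544.
{A, C}: service 357 + fixed 215 = 572
{C, D}: Pell→C 7·10=70, Sutton→D 2·10=20, Tring→D 3·16=48, Wirral→C 8·5=40, Norris→C 6·9=54, Brent→C 5·10=50, Galt→C 4·8=32. Service 314; fixed 301; total 615.
{A, B, C, D}: service 274 + fixed 536 = 810
(All 15 nonempty subsets were checked; C only is lowest.)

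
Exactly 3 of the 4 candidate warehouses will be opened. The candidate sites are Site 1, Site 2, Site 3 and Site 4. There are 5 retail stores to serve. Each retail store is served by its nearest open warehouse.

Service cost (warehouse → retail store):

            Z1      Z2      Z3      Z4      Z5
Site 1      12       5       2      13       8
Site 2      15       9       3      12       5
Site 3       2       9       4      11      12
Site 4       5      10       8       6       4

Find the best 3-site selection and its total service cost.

With exactly 3 open, each retail store uses its cheapest among the chosen.
{Site 1, Site 3, Site 4}: Z1→Site 3 2, Z2→Site 1 5, Z3→Site 1 2, Z4→Site 4 6, Z5→Site 4 4. Service cost 19.
{Site 1, Site 2, Site 4}: service cost 22
{Site 2, Site 3, Site 4}: service cost 24
Among all 4 size-3 choices, {Site 1, Site 3, Site 4} is lowest.

Choose Site 1, Site 3 and Site 4; total service cost 19.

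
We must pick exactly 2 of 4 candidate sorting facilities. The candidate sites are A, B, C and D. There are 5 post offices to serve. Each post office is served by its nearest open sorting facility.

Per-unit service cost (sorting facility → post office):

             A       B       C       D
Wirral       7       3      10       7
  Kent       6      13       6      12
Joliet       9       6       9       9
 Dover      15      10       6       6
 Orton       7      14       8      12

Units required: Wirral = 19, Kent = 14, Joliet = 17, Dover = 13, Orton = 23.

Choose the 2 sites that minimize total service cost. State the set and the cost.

With exactly 2 open, each post office uses its cheapest among the chosen.
{B, C}: Wirral→B 3·19=57, Kent→C 6·14=84, Joliet→B 6·17=102, Dover→C 6·13=78, Orton→C 8·23=184. Service cost 505.
{A, B}: service cost 534
{A, C}: service cost 609
Among all 6 size-2 choices, {B, C} is lowest.

Choose B and C; total service cost 505.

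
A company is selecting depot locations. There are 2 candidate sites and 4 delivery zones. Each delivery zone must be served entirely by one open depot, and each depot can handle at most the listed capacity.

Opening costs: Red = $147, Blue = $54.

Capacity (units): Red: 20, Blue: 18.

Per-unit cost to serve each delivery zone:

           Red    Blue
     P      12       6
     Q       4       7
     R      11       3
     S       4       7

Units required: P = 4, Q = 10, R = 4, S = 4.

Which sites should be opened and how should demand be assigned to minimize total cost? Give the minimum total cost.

Open {Red, Blue}: P→Blue 6·4=24, Q→Red 4·10=40, R→Blue 3·4=12, S→Red 4·4=16.
Loads: Red carries 14/20, Blue carries 8/18. Service 92; fixed 201; total 293.
Next best feasible plan costs 305.

Minimum total cost: 293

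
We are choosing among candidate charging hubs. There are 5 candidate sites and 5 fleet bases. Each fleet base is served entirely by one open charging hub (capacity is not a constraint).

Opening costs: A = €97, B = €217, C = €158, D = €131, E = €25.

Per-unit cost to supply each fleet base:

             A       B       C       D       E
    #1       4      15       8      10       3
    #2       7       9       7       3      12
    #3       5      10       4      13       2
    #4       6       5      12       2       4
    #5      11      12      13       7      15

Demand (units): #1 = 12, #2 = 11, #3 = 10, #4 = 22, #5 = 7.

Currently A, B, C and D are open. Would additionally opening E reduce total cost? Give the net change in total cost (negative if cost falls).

Current service cost with {A, B, C, D}: 214.
Adding E: each fleet base re-picks its cheapest; new service cost 182, saving 32.
Extra fixed cost: 25. Net change = 25 − 32 = -7.
(Totals: 817 → 810.)

Yes — net change −7 (cost falls by 7).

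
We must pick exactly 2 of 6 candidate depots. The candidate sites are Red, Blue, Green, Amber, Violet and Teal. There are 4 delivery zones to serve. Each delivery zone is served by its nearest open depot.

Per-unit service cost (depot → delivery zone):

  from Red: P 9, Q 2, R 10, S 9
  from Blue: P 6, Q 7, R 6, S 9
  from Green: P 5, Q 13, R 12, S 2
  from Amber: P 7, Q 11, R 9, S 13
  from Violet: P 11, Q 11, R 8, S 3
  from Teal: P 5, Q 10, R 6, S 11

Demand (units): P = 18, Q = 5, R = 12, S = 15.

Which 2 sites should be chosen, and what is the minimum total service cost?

With exactly 2 open, each delivery zone uses its cheapest among the chosen.
{Blue, Green}: P→Green 5·18=90, Q→Blue 7·5=35, R→Blue 6·12=72, S→Green 2·15=30. Service cost 227.
{Green, Teal}: service cost 242
{Red, Green}: service cost 250
Among all 15 size-2 choices, {Blue, Green} is lowest.

Choose Blue and Green; total service cost 227.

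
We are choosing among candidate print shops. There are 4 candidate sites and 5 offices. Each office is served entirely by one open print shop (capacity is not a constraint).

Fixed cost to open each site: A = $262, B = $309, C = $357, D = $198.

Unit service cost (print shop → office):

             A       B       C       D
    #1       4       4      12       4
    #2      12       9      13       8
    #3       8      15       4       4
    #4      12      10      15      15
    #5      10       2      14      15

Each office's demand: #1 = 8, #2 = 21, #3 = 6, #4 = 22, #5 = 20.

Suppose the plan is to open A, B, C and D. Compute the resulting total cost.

Each office is assigned to its cheapest site among the open ones.
{A, B, C, D}: #1→A 4·8=32, #2→D 8·21=168, #3→C 4·6=24, #4→B 10·22=220, #5→B 2·20=40. Service 484; fixed 1126; total 1610.

Total cost: 1610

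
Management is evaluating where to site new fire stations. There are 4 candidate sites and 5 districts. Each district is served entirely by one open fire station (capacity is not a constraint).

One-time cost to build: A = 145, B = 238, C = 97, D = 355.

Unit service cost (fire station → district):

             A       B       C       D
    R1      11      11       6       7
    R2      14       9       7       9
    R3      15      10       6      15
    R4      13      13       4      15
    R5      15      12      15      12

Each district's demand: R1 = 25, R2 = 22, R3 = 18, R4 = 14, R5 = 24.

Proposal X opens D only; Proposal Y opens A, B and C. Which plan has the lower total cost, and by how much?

Proposal X: {D}: R1→D 7·25=175, R2→D 9·22=198, R3→D 15·18=270, R4→D 15·14=210, R5→D 12·24=288. Service 1141; fixed 355; total 1496.
Proposal Y: {A, B, C}: R1→C 6·25=150, R2→C 7·22=154, R3→C 6·18=108, R4→C 4·14=56, R5→B 12·24=288. Service 756; fixed 480; total 1236.
Difference: |1496 − 1236| = 260.

Proposal Y is cheaper by 260.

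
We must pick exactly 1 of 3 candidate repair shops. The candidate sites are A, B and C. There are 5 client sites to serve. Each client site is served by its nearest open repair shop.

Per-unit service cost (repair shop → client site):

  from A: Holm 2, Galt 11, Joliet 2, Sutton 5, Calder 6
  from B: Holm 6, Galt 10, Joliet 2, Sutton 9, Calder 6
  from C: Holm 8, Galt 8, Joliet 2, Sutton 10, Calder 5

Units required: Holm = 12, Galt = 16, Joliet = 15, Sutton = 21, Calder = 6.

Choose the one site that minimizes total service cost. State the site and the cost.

Choose A only; total service cost 371.

With exactly 1 open, each client site uses its cheapest among the chosen.
{A}: Holm→A 2·12=24, Galt→A 11·16=176, Joliet→A 2·15=30, Sutton→A 5·21=105, Calder→A 6·6=36. Service cost 371.
{B}: service cost 487
{C}: service cost 494
Among all 3 size-1 choices, {A} is lowest.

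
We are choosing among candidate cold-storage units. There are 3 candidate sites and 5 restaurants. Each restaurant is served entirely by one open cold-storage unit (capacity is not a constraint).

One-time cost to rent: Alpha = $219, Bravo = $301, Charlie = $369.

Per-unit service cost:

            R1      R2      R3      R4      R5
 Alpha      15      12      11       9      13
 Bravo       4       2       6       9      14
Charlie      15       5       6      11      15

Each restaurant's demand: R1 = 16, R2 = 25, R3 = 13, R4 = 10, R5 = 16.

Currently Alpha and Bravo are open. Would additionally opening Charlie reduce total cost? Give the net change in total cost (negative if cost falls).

No — net change +369 (cost rises by 369).

Current service cost with {Alpha, Bravo}: 490.
Adding Charlie: each restaurant re-picks its cheapest; new service cost 490, saving 0.
Extra fixed cost: 369. Net change = 369 − 0 = 369.
(Totals: 1010 → 1379.)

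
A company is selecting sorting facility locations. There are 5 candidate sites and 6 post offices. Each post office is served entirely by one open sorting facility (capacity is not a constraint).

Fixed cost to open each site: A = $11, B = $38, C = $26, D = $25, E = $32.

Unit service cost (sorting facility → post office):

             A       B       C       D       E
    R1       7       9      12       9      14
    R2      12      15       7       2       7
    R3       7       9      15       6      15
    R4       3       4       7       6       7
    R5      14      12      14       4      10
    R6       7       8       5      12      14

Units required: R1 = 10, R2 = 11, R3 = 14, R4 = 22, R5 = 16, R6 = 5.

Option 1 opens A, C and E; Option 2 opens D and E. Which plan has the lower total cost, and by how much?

Option 2 is cheaper by 56.

Option 1: {A, C, E}: R1→A 7·10=70, R2→C 7·11=77, R3→A 7·14=98, R4→A 3·22=66, R5→E 10·16=160, R6→C 5·5=25. Service 496; fixed 69; total 565.
Option 2: {D, E}: R1→D 9·10=90, R2→D 2·11=22, R3→D 6·14=84, R4→D 6·22=132, R5→D 4·16=64, R6→D 12·5=60. Service 452; fixed 57; total 509.
Difference: |565 − 509| = 56.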